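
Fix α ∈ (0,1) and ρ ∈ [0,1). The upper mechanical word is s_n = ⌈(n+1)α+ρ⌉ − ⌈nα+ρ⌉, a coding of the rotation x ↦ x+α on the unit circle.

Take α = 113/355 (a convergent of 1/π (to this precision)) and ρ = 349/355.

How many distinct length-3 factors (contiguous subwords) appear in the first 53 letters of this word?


t_n = ⌈(n·113+349)/355⌉ for n = 0 … 53:
  n=0…9: ⌈349/355⌉=1 ⌈462/355⌉=2 ⌈575/355⌉=2 ⌈688/355⌉=2 ⌈801/355⌉=3 ⌈914/355⌉=3 ⌈1027/355⌉=3 ⌈1140/355⌉=4 ⌈1253/355⌉=4 ⌈1366/355⌉=4
  n=10…19: ⌈1479/355⌉=5 ⌈1592/355⌉=5 ⌈1705/355⌉=5 ⌈1818/355⌉=6 ⌈1931/355⌉=6 ⌈2044/355⌉=6 ⌈2157/355⌉=7 ⌈2270/355⌉=7 ⌈2383/355⌉=7 ⌈2496/355⌉=8
  n=20…29: ⌈2609/355⌉=8 ⌈2722/355⌉=8 ⌈2835/355⌉=8 ⌈2948/355⌉=9 ⌈3061/355⌉=9 ⌈3174/355⌉=9 ⌈3287/355⌉=10 ⌈3400/355⌉=10 ⌈3513/355⌉=10 ⌈3626/355⌉=11
  n=30…39: ⌈3739/355⌉=11 ⌈3852/355⌉=11 ⌈3965/355⌉=12 ⌈4078/355⌉=12 ⌈4191/355⌉=12 ⌈4304/355⌉=13 ⌈4417/355⌉=13 ⌈4530/355⌉=13 ⌈4643/355⌉=14 ⌈4756/355⌉=14
  n=40…49: ⌈4869/355⌉=14 ⌈4982/355⌉=15 ⌈5095/355⌉=15 ⌈5208/355⌉=15 ⌈5321/355⌉=15 ⌈5434/355⌉=16 ⌈5547/355⌉=16 ⌈5660/355⌉=16 ⌈5773/355⌉=17 ⌈5886/355⌉=17
  n=50…53: ⌈5999/355⌉=17 ⌈6112/355⌉=18 ⌈6225/355⌉=18 ⌈6338/355⌉=18
s_n = t_(n+1) − t_n for n = 0 … 52 gives
prefix = 10010010010010010010001001001001001001001000100100100
slide a length-3 window over [0..2] … [50..52] (51 windows); first occurrence of each distinct factor:
  [  0..  2] 100
  [  1..  3] 001
  [  2..  4] 010
  [ 19.. 21] 000
  (the other 47 windows repeat one of these)
distinct factors: {000, 001, 010, 100}
count = 4  (Sturmian bound for length 3 is 4)

4


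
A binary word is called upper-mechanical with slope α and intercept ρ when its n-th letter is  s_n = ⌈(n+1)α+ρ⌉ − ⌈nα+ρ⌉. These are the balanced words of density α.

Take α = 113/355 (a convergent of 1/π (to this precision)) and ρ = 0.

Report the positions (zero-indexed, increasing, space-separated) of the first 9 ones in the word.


n=0: ⌈113/355⌉−⌈0/355⌉ = 1−0 = 1  ← one
n=1: ⌈226/355⌉−⌈113/355⌉ = 1−1 = 0
n=2: ⌈339/355⌉−⌈226/355⌉ = 1−1 = 0
n=3: ⌈452/355⌉−⌈339/355⌉ = 2−1 = 1  ← one
n=4: ⌈565/355⌉−⌈452/355⌉ = 2−2 = 0
n=5: ⌈678/355⌉−⌈565/355⌉ = 2−2 = 0
n=6: ⌈791/355⌉−⌈678/355⌉ = 3−2 = 1  ← one
n=7: ⌈904/355⌉−⌈791/355⌉ = 3−3 = 0
n=8: ⌈1017/355⌉−⌈904/355⌉ = 3−3 = 0
n=9: ⌈1130/355⌉−⌈1017/355⌉ = 4−3 = 1  ← one
n=10: ⌈1243/355⌉−⌈1130/355⌉ = 4−4 = 0
n=11: ⌈1356/355⌉−⌈1243/355⌉ = 4−4 = 0
n=12: ⌈1469/355⌉−⌈1356/355⌉ = 5−4 = 1  ← one
n=13: ⌈1582/355⌉−⌈1469/355⌉ = 5−5 = 0
n=14: ⌈1695/355⌉−⌈1582/355⌉ = 5−5 = 0
n=15: ⌈1808/355⌉−⌈1695/355⌉ = 6−5 = 1  ← one
n=16: ⌈1921/355⌉−⌈1808/355⌉ = 6−6 = 0
n=17: ⌈2034/355⌉−⌈1921/355⌉ = 6−6 = 0
n=18: ⌈2147/355⌉−⌈2034/355⌉ = 7−6 = 1  ← one
n=19: ⌈2260/355⌉−⌈2147/355⌉ = 7−7 = 0
n=20: ⌈2373/355⌉−⌈2260/355⌉ = 7−7 = 0
n=21: ⌈2486/355⌉−⌈2373/355⌉ = 8−7 = 1  ← one
n=22: ⌈2599/355⌉−⌈2486/355⌉ = 8−8 = 0
n=23: ⌈2712/355⌉−⌈2599/355⌉ = 8−8 = 0
n=24: ⌈2825/355⌉−⌈2712/355⌉ = 8−8 = 0
n=25: ⌈2938/355⌉−⌈2825/355⌉ = 9−8 = 1  ← one
positions of the first 9 ones: 0 3 6 9 12 15 18 21 25

0 3 6 9 12 15 18 21 25


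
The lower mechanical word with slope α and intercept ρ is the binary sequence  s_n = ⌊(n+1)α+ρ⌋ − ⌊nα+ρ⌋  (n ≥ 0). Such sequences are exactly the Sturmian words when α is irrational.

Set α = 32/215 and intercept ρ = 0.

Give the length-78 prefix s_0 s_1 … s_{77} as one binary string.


000000100000010000001000001000000100000010000001000001000000100000010000010000

n=0: ⌊(1·32)/215⌋ − ⌊(0·32)/215⌋ = ⌊32/215⌋ − ⌊0/215⌋ = 0 − 0 = 0
n=1: ⌊(2·32)/215⌋ − ⌊(1·32)/215⌋ = ⌊64/215⌋ − ⌊32/215⌋ = 0 − 0 = 0
n=2: ⌊(3·32)/215⌋ − ⌊(2·32)/215⌋ = ⌊96/215⌋ − ⌊64/215⌋ = 0 − 0 = 0
n=3: ⌊(4·32)/215⌋ − ⌊(3·32)/215⌋ = ⌊128/215⌋ − ⌊96/215⌋ = 0 − 0 = 0
n=4: ⌊(5·32)/215⌋ − ⌊(4·32)/215⌋ = ⌊160/215⌋ − ⌊128/215⌋ = 0 − 0 = 0
n=5: ⌊(6·32)/215⌋ − ⌊(5·32)/215⌋ = ⌊192/215⌋ − ⌊160/215⌋ = 0 − 0 = 0
n=6: ⌊(7·32)/215⌋ − ⌊(6·32)/215⌋ = ⌊224/215⌋ − ⌊192/215⌋ = 1 − 0 = 1
n=7: ⌊(8·32)/215⌋ − ⌊(7·32)/215⌋ = ⌊256/215⌋ − ⌊224/215⌋ = 1 − 1 = 0
n=8: ⌊(9·32)/215⌋ − ⌊(8·32)/215⌋ = ⌊288/215⌋ − ⌊256/215⌋ = 1 − 1 = 0
n=9: ⌊(10·32)/215⌋ − ⌊(9·32)/215⌋ = ⌊320/215⌋ − ⌊288/215⌋ = 1 − 1 = 0
n=10: ⌊(11·32)/215⌋ − ⌊(10·32)/215⌋ = ⌊352/215⌋ − ⌊320/215⌋ = 1 − 1 = 0
n=11: ⌊(12·32)/215⌋ − ⌊(11·32)/215⌋ = ⌊384/215⌋ − ⌊352/215⌋ = 1 − 1 = 0
n=12: ⌊(13·32)/215⌋ − ⌊(12·32)/215⌋ = ⌊416/215⌋ − ⌊384/215⌋ = 1 − 1 = 0
n=13: ⌊(14·32)/215⌋ − ⌊(13·32)/215⌋ = ⌊448/215⌋ − ⌊416/215⌋ = 2 − 1 = 1
n=14: ⌊(15·32)/215⌋ − ⌊(14·32)/215⌋ = ⌊480/215⌋ − ⌊448/215⌋ = 2 − 2 = 0
n=15: ⌊(16·32)/215⌋ − ⌊(15·32)/215⌋ = ⌊512/215⌋ − ⌊480/215⌋ = 2 − 2 = 0
n=16: ⌊(17·32)/215⌋ − ⌊(16·32)/215⌋ = ⌊544/215⌋ − ⌊512/215⌋ = 2 − 2 = 0
n=17: ⌊(18·32)/215⌋ − ⌊(17·32)/215⌋ = ⌊576/215⌋ − ⌊544/215⌋ = 2 − 2 = 0
n=18: ⌊(19·32)/215⌋ − ⌊(18·32)/215⌋ = ⌊608/215⌋ − ⌊576/215⌋ = 2 − 2 = 0
n=19: ⌊(20·32)/215⌋ − ⌊(19·32)/215⌋ = ⌊640/215⌋ − ⌊608/215⌋ = 2 − 2 = 0
n=20: ⌊(21·32)/215⌋ − ⌊(20·32)/215⌋ = ⌊672/215⌋ − ⌊640/215⌋ = 3 − 2 = 1
n=21: ⌊(22·32)/215⌋ − ⌊(21·32)/215⌋ = ⌊704/215⌋ − ⌊672/215⌋ = 3 − 3 = 0
n=22: ⌊(23·32)/215⌋ − ⌊(22·32)/215⌋ = ⌊736/215⌋ − ⌊704/215⌋ = 3 − 3 = 0
n=23: ⌊(24·32)/215⌋ − ⌊(23·32)/215⌋ = ⌊768/215⌋ − ⌊736/215⌋ = 3 − 3 = 0
n=24: ⌊(25·32)/215⌋ − ⌊(24·32)/215⌋ = ⌊800/215⌋ − ⌊768/215⌋ = 3 − 3 = 0
n=25: ⌊(26·32)/215⌋ − ⌊(25·32)/215⌋ = ⌊832/215⌋ − ⌊800/215⌋ = 3 − 3 = 0
n=26: ⌊(27·32)/215⌋ − ⌊(26·32)/215⌋ = ⌊864/215⌋ − ⌊832/215⌋ = 4 − 3 = 1
n=27: ⌊(28·32)/215⌋ − ⌊(27·32)/215⌋ = ⌊896/215⌋ − ⌊864/215⌋ = 4 − 4 = 0
n=28: ⌊(29·32)/215⌋ − ⌊(28·32)/215⌋ = ⌊928/215⌋ − ⌊896/215⌋ = 4 − 4 = 0
n=29: ⌊(30·32)/215⌋ − ⌊(29·32)/215⌋ = ⌊960/215⌋ − ⌊928/215⌋ = 4 − 4 = 0
n=30: ⌊(31·32)/215⌋ − ⌊(30·32)/215⌋ = ⌊992/215⌋ − ⌊960/215⌋ = 4 − 4 = 0
n=31: ⌊(32·32)/215⌋ − ⌊(31·32)/215⌋ = ⌊1024/215⌋ − ⌊992/215⌋ = 4 − 4 = 0
n=32: ⌊(33·32)/215⌋ − ⌊(32·32)/215⌋ = ⌊1056/215⌋ − ⌊1024/215⌋ = 4 − 4 = 0
n=33: ⌊(34·32)/215⌋ − ⌊(33·32)/215⌋ = ⌊1088/215⌋ − ⌊1056/215⌋ = 5 − 4 = 1
n=34: ⌊(35·32)/215⌋ − ⌊(34·32)/215⌋ = ⌊1120/215⌋ − ⌊1088/215⌋ = 5 − 5 = 0
n=35: ⌊(36·32)/215⌋ − ⌊(35·32)/215⌋ = ⌊1152/215⌋ − ⌊1120/215⌋ = 5 − 5 = 0
n=36: ⌊(37·32)/215⌋ − ⌊(36·32)/215⌋ = ⌊1184/215⌋ − ⌊1152/215⌋ = 5 − 5 = 0
n=37: ⌊(38·32)/215⌋ − ⌊(37·32)/215⌋ = ⌊1216/215⌋ − ⌊1184/215⌋ = 5 − 5 = 0
n=38: ⌊(39·32)/215⌋ − ⌊(38·32)/215⌋ = ⌊1248/215⌋ − ⌊1216/215⌋ = 5 − 5 = 0
n=39: ⌊(40·32)/215⌋ − ⌊(39·32)/215⌋ = ⌊1280/215⌋ − ⌊1248/215⌋ = 5 − 5 = 0
n=40: ⌊(41·32)/215⌋ − ⌊(40·32)/215⌋ = ⌊1312/215⌋ − ⌊1280/215⌋ = 6 − 5 = 1
n=41: ⌊(42·32)/215⌋ − ⌊(41·32)/215⌋ = ⌊1344/215⌋ − ⌊1312/215⌋ = 6 − 6 = 0
n=42: ⌊(43·32)/215⌋ − ⌊(42·32)/215⌋ = ⌊1376/215⌋ − ⌊1344/215⌋ = 6 − 6 = 0
n=43: ⌊(44·32)/215⌋ − ⌊(43·32)/215⌋ = ⌊1408/215⌋ − ⌊1376/215⌋ = 6 − 6 = 0
n=44: ⌊(45·32)/215⌋ − ⌊(44·32)/215⌋ = ⌊1440/215⌋ − ⌊1408/215⌋ = 6 − 6 = 0
n=45: ⌊(46·32)/215⌋ − ⌊(45·32)/215⌋ = ⌊1472/215⌋ − ⌊1440/215⌋ = 6 − 6 = 0
n=46: ⌊(47·32)/215⌋ − ⌊(46·32)/215⌋ = ⌊1504/215⌋ − ⌊1472/215⌋ = 6 − 6 = 0
n=47: ⌊(48·32)/215⌋ − ⌊(47·32)/215⌋ = ⌊1536/215⌋ − ⌊1504/215⌋ = 7 − 6 = 1
n=48: ⌊(49·32)/215⌋ − ⌊(48·32)/215⌋ = ⌊1568/215⌋ − ⌊1536/215⌋ = 7 − 7 = 0
n=49: ⌊(50·32)/215⌋ − ⌊(49·32)/215⌋ = ⌊1600/215⌋ − ⌊1568/215⌋ = 7 − 7 = 0
n=50: ⌊(51·32)/215⌋ − ⌊(50·32)/215⌋ = ⌊1632/215⌋ − ⌊1600/215⌋ = 7 − 7 = 0
n=51: ⌊(52·32)/215⌋ − ⌊(51·32)/215⌋ = ⌊1664/215⌋ − ⌊1632/215⌋ = 7 − 7 = 0
n=52: ⌊(53·32)/215⌋ − ⌊(52·32)/215⌋ = ⌊1696/215⌋ − ⌊1664/215⌋ = 7 − 7 = 0
n=53: ⌊(54·32)/215⌋ − ⌊(53·32)/215⌋ = ⌊1728/215⌋ − ⌊1696/215⌋ = 8 − 7 = 1
n=54: ⌊(55·32)/215⌋ − ⌊(54·32)/215⌋ = ⌊1760/215⌋ − ⌊1728/215⌋ = 8 − 8 = 0
n=55: ⌊(56·32)/215⌋ − ⌊(55·32)/215⌋ = ⌊1792/215⌋ − ⌊1760/215⌋ = 8 − 8 = 0
n=56: ⌊(57·32)/215⌋ − ⌊(56·32)/215⌋ = ⌊1824/215⌋ − ⌊1792/215⌋ = 8 − 8 = 0
n=57: ⌊(58·32)/215⌋ − ⌊(57·32)/215⌋ = ⌊1856/215⌋ − ⌊1824/215⌋ = 8 − 8 = 0
n=58: ⌊(59·32)/215⌋ − ⌊(58·32)/215⌋ = ⌊1888/215⌋ − ⌊1856/215⌋ = 8 − 8 = 0
n=59: ⌊(60·32)/215⌋ − ⌊(59·32)/215⌋ = ⌊1920/215⌋ − ⌊1888/215⌋ = 8 − 8 = 0
n=60: ⌊(61·32)/215⌋ − ⌊(60·32)/215⌋ = ⌊1952/215⌋ − ⌊1920/215⌋ = 9 − 8 = 1
n=61: ⌊(62·32)/215⌋ − ⌊(61·32)/215⌋ = ⌊1984/215⌋ − ⌊1952/215⌋ = 9 − 9 = 0
n=62: ⌊(63·32)/215⌋ − ⌊(62·32)/215⌋ = ⌊2016/215⌋ − ⌊1984/215⌋ = 9 − 9 = 0
n=63: ⌊(64·32)/215⌋ − ⌊(63·32)/215⌋ = ⌊2048/215⌋ − ⌊2016/215⌋ = 9 − 9 = 0
n=64: ⌊(65·32)/215⌋ − ⌊(64·32)/215⌋ = ⌊2080/215⌋ − ⌊2048/215⌋ = 9 − 9 = 0
n=65: ⌊(66·32)/215⌋ − ⌊(65·32)/215⌋ = ⌊2112/215⌋ − ⌊2080/215⌋ = 9 − 9 = 0
n=66: ⌊(67·32)/215⌋ − ⌊(66·32)/215⌋ = ⌊2144/215⌋ − ⌊2112/215⌋ = 9 − 9 = 0
n=67: ⌊(68·32)/215⌋ − ⌊(67·32)/215⌋ = ⌊2176/215⌋ − ⌊2144/215⌋ = 10 − 9 = 1
n=68: ⌊(69·32)/215⌋ − ⌊(68·32)/215⌋ = ⌊2208/215⌋ − ⌊2176/215⌋ = 10 − 10 = 0
n=69: ⌊(70·32)/215⌋ − ⌊(69·32)/215⌋ = ⌊2240/215⌋ − ⌊2208/215⌋ = 10 − 10 = 0
n=70: ⌊(71·32)/215⌋ − ⌊(70·32)/215⌋ = ⌊2272/215⌋ − ⌊2240/215⌋ = 10 − 10 = 0
n=71: ⌊(72·32)/215⌋ − ⌊(71·32)/215⌋ = ⌊2304/215⌋ − ⌊2272/215⌋ = 10 − 10 = 0
n=72: ⌊(73·32)/215⌋ − ⌊(72·32)/215⌋ = ⌊2336/215⌋ − ⌊2304/215⌋ = 10 − 10 = 0
n=73: ⌊(74·32)/215⌋ − ⌊(73·32)/215⌋ = ⌊2368/215⌋ − ⌊2336/215⌋ = 11 − 10 = 1
n=74: ⌊(75·32)/215⌋ − ⌊(74·32)/215⌋ = ⌊2400/215⌋ − ⌊2368/215⌋ = 11 − 11 = 0
n=75: ⌊(76·32)/215⌋ − ⌊(75·32)/215⌋ = ⌊2432/215⌋ − ⌊2400/215⌋ = 11 − 11 = 0
n=76: ⌊(77·32)/215⌋ − ⌊(76·32)/215⌋ = ⌊2464/215⌋ − ⌊2432/215⌋ = 11 − 11 = 0
n=77: ⌊(78·32)/215⌋ − ⌊(77·32)/215⌋ = ⌊2496/215⌋ − ⌊2464/215⌋ = 11 − 11 = 0


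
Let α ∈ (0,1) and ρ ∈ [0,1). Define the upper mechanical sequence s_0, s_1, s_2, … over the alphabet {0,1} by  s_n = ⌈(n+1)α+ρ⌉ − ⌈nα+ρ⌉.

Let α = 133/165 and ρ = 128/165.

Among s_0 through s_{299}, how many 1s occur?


#1s = Σ_{n=0}^{299} s_n = Σ_{n=0}^{299} (⌈(n+1)α+ρ⌉ − ⌈nα+ρ⌉)
the sum telescopes: every ⌈nα+ρ⌉ with 0 < n < 300 appears once with + and once with −, leaving ⌈300α+ρ⌉ − ⌈0·α+ρ⌉
300α + ρ = (300·133 + 128) / 165 = 40028/165
ρ = 128/165
⌈40028/165⌉ = 243,  ⌈128/165⌉ = 1
#1s = 243 − 1 = 242

242


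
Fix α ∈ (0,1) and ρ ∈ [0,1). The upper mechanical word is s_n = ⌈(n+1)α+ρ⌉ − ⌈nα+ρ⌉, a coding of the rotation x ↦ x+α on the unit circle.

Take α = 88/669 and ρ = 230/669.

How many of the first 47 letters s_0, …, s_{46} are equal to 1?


#1s = Σ_{n=0}^{46} s_n = Σ_{n=0}^{46} (⌈(n+1)α+ρ⌉ − ⌈nα+ρ⌉)
the sum telescopes: every ⌈nα+ρ⌉ with 0 < n < 47 appears once with + and once with −, leaving ⌈47α+ρ⌉ − ⌈0·α+ρ⌉
47α + ρ = (47·88 + 230) / 669 = 4366/669
ρ = 230/669
⌈4366/669⌉ = 7,  ⌈230/669⌉ = 1
#1s = 7 − 1 = 6

6


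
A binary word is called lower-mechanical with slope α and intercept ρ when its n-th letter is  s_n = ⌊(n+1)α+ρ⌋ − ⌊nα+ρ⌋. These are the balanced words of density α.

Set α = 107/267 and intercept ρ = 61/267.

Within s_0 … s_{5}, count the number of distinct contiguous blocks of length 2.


3

t_n = ⌊(n·107+61)/267⌋ for n = 0 … 6:
  n=0…6: ⌊61/267⌋=0 ⌊168/267⌋=0 ⌊275/267⌋=1 ⌊382/267⌋=1 ⌊489/267⌋=1 ⌊596/267⌋=2 ⌊703/267⌋=2
s_n = t_(n+1) − t_n for n = 0 … 5 gives
prefix = 010010
slide a length-2 window over [0..1] … [4..5] (5 windows); first occurrence of each distinct factor:
  [  0..  1] 01
  [  1..  2] 10
  [  2..  3] 00
  (the other 2 windows repeat one of these)
distinct factors: {00, 01, 10}
count = 3  (Sturmian bound for length 2 is 3)


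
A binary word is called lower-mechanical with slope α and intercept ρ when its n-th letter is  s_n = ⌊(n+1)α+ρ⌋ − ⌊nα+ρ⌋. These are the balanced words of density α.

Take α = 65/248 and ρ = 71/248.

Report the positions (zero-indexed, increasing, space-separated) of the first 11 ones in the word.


n=0: ⌊136/248⌋−⌊71/248⌋ = 0−0 = 0
n=1: ⌊201/248⌋−⌊136/248⌋ = 0−0 = 0
n=2: ⌊266/248⌋−⌊201/248⌋ = 1−0 = 1  ← one
n=3: ⌊331/248⌋−⌊266/248⌋ = 1−1 = 0
n=4: ⌊396/248⌋−⌊331/248⌋ = 1−1 = 0
n=5: ⌊461/248⌋−⌊396/248⌋ = 1−1 = 0
n=6: ⌊526/248⌋−⌊461/248⌋ = 2−1 = 1  ← one
n=7: ⌊591/248⌋−⌊526/248⌋ = 2−2 = 0
n=8: ⌊656/248⌋−⌊591/248⌋ = 2−2 = 0
n=9: ⌊721/248⌋−⌊656/248⌋ = 2−2 = 0
n=10: ⌊786/248⌋−⌊721/248⌋ = 3−2 = 1  ← one
n=11: ⌊851/248⌋−⌊786/248⌋ = 3−3 = 0
n=12: ⌊916/248⌋−⌊851/248⌋ = 3−3 = 0
n=13: ⌊981/248⌋−⌊916/248⌋ = 3−3 = 0
n=14: ⌊1046/248⌋−⌊981/248⌋ = 4−3 = 1  ← one
n=15: ⌊1111/248⌋−⌊1046/248⌋ = 4−4 = 0
n=16: ⌊1176/248⌋−⌊1111/248⌋ = 4−4 = 0
n=17: ⌊1241/248⌋−⌊1176/248⌋ = 5−4 = 1  ← one
n=18: ⌊1306/248⌋−⌊1241/248⌋ = 5−5 = 0
n=19: ⌊1371/248⌋−⌊1306/248⌋ = 5−5 = 0
n=20: ⌊1436/248⌋−⌊1371/248⌋ = 5−5 = 0
n=21: ⌊1501/248⌋−⌊1436/248⌋ = 6−5 = 1  ← one
n=22: ⌊1566/248⌋−⌊1501/248⌋ = 6−6 = 0
n=23: ⌊1631/248⌋−⌊1566/248⌋ = 6−6 = 0
n=24: ⌊1696/248⌋−⌊1631/248⌋ = 6−6 = 0
n=25: ⌊1761/248⌋−⌊1696/248⌋ = 7−6 = 1  ← one
n=26: ⌊1826/248⌋−⌊1761/248⌋ = 7−7 = 0
n=27: ⌊1891/248⌋−⌊1826/248⌋ = 7−7 = 0
n=28: ⌊1956/248⌋−⌊1891/248⌋ = 7−7 = 0
n=29: ⌊2021/248⌋−⌊1956/248⌋ = 8−7 = 1  ← one
n=30: ⌊2086/248⌋−⌊2021/248⌋ = 8−8 = 0
n=31: ⌊2151/248⌋−⌊2086/248⌋ = 8−8 = 0
n=32: ⌊2216/248⌋−⌊2151/248⌋ = 8−8 = 0
n=33: ⌊2281/248⌋−⌊2216/248⌋ = 9−8 = 1  ← one
n=34: ⌊2346/248⌋−⌊2281/248⌋ = 9−9 = 0
n=35: ⌊2411/248⌋−⌊2346/248⌋ = 9−9 = 0
n=36: ⌊2476/248⌋−⌊2411/248⌋ = 9−9 = 0
n=37: ⌊2541/248⌋−⌊2476/248⌋ = 10−9 = 1  ← one
n=38: ⌊2606/248⌋−⌊2541/248⌋ = 10−10 = 0
n=39: ⌊2671/248⌋−⌊2606/248⌋ = 10−10 = 0
n=40: ⌊2736/248⌋−⌊2671/248⌋ = 11−10 = 1  ← one
positions of the first 11 ones: 2 6 10 14 17 21 25 29 33 37 40

2 6 10 14 17 21 25 29 33 37 40


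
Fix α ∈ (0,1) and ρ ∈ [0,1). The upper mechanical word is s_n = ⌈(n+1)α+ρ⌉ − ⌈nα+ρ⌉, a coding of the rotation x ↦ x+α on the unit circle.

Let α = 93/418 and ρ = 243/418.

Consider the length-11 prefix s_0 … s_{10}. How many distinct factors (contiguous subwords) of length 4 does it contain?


5

t_n = ⌈(n·93+243)/418⌉ for n = 0 … 11:
  n=0…9: ⌈243/418⌉=1 ⌈336/418⌉=1 ⌈429/418⌉=2 ⌈522/418⌉=2 ⌈615/418⌉=2 ⌈708/418⌉=2 ⌈801/418⌉=2 ⌈894/418⌉=3 ⌈987/418⌉=3 ⌈1080/418⌉=3
  n=10…11: ⌈1173/418⌉=3 ⌈1266/418⌉=4
s_n = t_(n+1) − t_n for n = 0 … 10 gives
prefix = 01000010001
slide a length-4 window over [0..3] … [7..10] (8 windows); first occurrence of each distinct factor:
  [  0..  3] 0100
  [  1..  4] 1000
  [  2..  5] 0000
  [  3..  6] 0001
  [  4..  7] 0010
  (the other 3 windows repeat one of these)
distinct factors: {0000, 0001, 0010, 0100, 1000}
count = 5  (Sturmian bound for length 4 is 5)


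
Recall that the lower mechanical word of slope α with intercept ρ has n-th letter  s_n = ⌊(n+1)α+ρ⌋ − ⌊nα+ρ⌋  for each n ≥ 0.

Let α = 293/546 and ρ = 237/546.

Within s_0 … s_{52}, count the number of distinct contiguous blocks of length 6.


7

t_n = ⌊(n·293+237)/546⌋ for n = 0 … 53:
  n=0…9: ⌊237/546⌋=0 ⌊530/546⌋=0 ⌊823/546⌋=1 ⌊1116/546⌋=2 ⌊1409/546⌋=2 ⌊1702/546⌋=3 ⌊1995/546⌋=3 ⌊2288/546⌋=4 ⌊2581/546⌋=4 ⌊2874/546⌋=5
  n=10…19: ⌊3167/546⌋=5 ⌊3460/546⌋=6 ⌊3753/546⌋=6 ⌊4046/546⌋=7 ⌊4339/546⌋=7 ⌊4632/546⌋=8 ⌊4925/546⌋=9 ⌊5218/546⌋=9 ⌊5511/546⌋=10 ⌊5804/546⌋=10
  n=20…29: ⌊6097/546⌋=11 ⌊6390/546⌋=11 ⌊6683/546⌋=12 ⌊6976/546⌋=12 ⌊7269/546⌋=13 ⌊7562/546⌋=13 ⌊7855/546⌋=14 ⌊8148/546⌋=14 ⌊8441/546⌋=15 ⌊8734/546⌋=15
  n=30…39: ⌊9027/546⌋=16 ⌊9320/546⌋=17 ⌊9613/546⌋=17 ⌊9906/546⌋=18 ⌊10199/546⌋=18 ⌊10492/546⌋=19 ⌊10785/546⌋=19 ⌊11078/546⌋=20 ⌊11371/546⌋=20 ⌊11664/546⌋=21
  n=40…49: ⌊11957/546⌋=21 ⌊12250/546⌋=22 ⌊12543/546⌋=22 ⌊12836/546⌋=23 ⌊13129/546⌋=24 ⌊13422/546⌋=24 ⌊13715/546⌋=25 ⌊14008/546⌋=25 ⌊14301/546⌋=26 ⌊14594/546⌋=26
  n=50…53: ⌊14887/546⌋=27 ⌊15180/546⌋=27 ⌊15473/546⌋=28 ⌊15766/546⌋=28
s_n = t_(n+1) − t_n for n = 0 … 52 gives
prefix = 01101010101010110101010101010110101010101011010101010
slide a length-6 window over [0..5] … [47..52] (48 windows); first occurrence of each distinct factor:
  [  0..  5] 011010
  [  1..  6] 110101
  [  2..  7] 101010
  [  3..  8] 010101
  [ 10.. 15] 101011
  [ 11.. 16] 010110
  [ 12.. 17] 101101
  (the other 41 windows repeat one of these)
distinct factors: {010101, 010110, 011010, 101010, 101011, 101101, 110101}
count = 7  (Sturmian bound for length 6 is 7)


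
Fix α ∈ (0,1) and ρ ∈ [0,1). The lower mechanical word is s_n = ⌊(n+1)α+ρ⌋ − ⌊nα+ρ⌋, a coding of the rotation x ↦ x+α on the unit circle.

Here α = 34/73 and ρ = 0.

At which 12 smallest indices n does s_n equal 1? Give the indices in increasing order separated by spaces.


n=0: ⌊34/73⌋−⌊0/73⌋ = 0−0 = 0
n=1: ⌊68/73⌋−⌊34/73⌋ = 0−0 = 0
n=2: ⌊102/73⌋−⌊68/73⌋ = 1−0 = 1  ← one
n=3: ⌊136/73⌋−⌊102/73⌋ = 1−1 = 0
n=4: ⌊170/73⌋−⌊136/73⌋ = 2−1 = 1  ← one
n=5: ⌊204/73⌋−⌊170/73⌋ = 2−2 = 0
n=6: ⌊238/73⌋−⌊204/73⌋ = 3−2 = 1  ← one
n=7: ⌊272/73⌋−⌊238/73⌋ = 3−3 = 0
n=8: ⌊306/73⌋−⌊272/73⌋ = 4−3 = 1  ← one
n=9: ⌊340/73⌋−⌊306/73⌋ = 4−4 = 0
n=10: ⌊374/73⌋−⌊340/73⌋ = 5−4 = 1  ← one
n=11: ⌊408/73⌋−⌊374/73⌋ = 5−5 = 0
n=12: ⌊442/73⌋−⌊408/73⌋ = 6−5 = 1  ← one
n=13: ⌊476/73⌋−⌊442/73⌋ = 6−6 = 0
n=14: ⌊510/73⌋−⌊476/73⌋ = 6−6 = 0
n=15: ⌊544/73⌋−⌊510/73⌋ = 7−6 = 1  ← one
n=16: ⌊578/73⌋−⌊544/73⌋ = 7−7 = 0
n=17: ⌊612/73⌋−⌊578/73⌋ = 8−7 = 1  ← one
n=18: ⌊646/73⌋−⌊612/73⌋ = 8−8 = 0
n=19: ⌊680/73⌋−⌊646/73⌋ = 9−8 = 1  ← one
n=20: ⌊714/73⌋−⌊680/73⌋ = 9−9 = 0
n=21: ⌊748/73⌋−⌊714/73⌋ = 10−9 = 1  ← one
n=22: ⌊782/73⌋−⌊748/73⌋ = 10−10 = 0
n=23: ⌊816/73⌋−⌊782/73⌋ = 11−10 = 1  ← one
n=24: ⌊850/73⌋−⌊816/73⌋ = 11−11 = 0
n=25: ⌊884/73⌋−⌊850/73⌋ = 12−11 = 1  ← one
positions of the first 12 ones: 2 4 6 8 10 12 15 17 19 21 23 25

2 4 6 8 10 12 15 17 19 21 23 25


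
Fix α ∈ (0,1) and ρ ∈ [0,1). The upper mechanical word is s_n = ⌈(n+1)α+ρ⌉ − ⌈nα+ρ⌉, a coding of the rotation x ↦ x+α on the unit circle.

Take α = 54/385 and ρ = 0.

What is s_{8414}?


0

(n+1)α + ρ = (8415·54) / 385 = 454410/385
nα + ρ     = (8414·54) / 385 = 454356/385
⌈454410/385⌉ = 1181,  ⌈454356/385⌉ = 1181
s_{8414} = 1181 − 1181 = 0


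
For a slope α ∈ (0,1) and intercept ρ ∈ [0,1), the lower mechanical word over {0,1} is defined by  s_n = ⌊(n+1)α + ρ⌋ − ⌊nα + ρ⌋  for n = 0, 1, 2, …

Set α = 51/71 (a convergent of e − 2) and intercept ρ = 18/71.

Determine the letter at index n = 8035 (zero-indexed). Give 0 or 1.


(n+1)α + ρ = (8036·51 + 18) / 71 = 409854/71
nα + ρ     = (8035·51 + 18) / 71 = 409803/71
⌊409854/71⌋ = 5772,  ⌊409803/71⌋ = 5771
s_{8035} = 5772 − 5771 = 1

1


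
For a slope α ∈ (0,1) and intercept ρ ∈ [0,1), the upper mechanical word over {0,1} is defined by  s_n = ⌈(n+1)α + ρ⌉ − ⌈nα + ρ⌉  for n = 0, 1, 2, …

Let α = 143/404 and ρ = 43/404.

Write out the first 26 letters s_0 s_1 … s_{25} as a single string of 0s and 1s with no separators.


n=0: ⌈(1·143+43)/404⌉ − ⌈(0·143+43)/404⌉ = ⌈186/404⌉ − ⌈43/404⌉ = 1 − 1 = 0
n=1: ⌈(2·143+43)/404⌉ − ⌈(1·143+43)/404⌉ = ⌈329/404⌉ − ⌈186/404⌉ = 1 − 1 = 0
n=2: ⌈(3·143+43)/404⌉ − ⌈(2·143+43)/404⌉ = ⌈472/404⌉ − ⌈329/404⌉ = 2 − 1 = 1
n=3: ⌈(4·143+43)/404⌉ − ⌈(3·143+43)/404⌉ = ⌈615/404⌉ − ⌈472/404⌉ = 2 − 2 = 0
n=4: ⌈(5·143+43)/404⌉ − ⌈(4·143+43)/404⌉ = ⌈758/404⌉ − ⌈615/404⌉ = 2 − 2 = 0
n=5: ⌈(6·143+43)/404⌉ − ⌈(5·143+43)/404⌉ = ⌈901/404⌉ − ⌈758/404⌉ = 3 − 2 = 1
n=6: ⌈(7·143+43)/404⌉ − ⌈(6·143+43)/404⌉ = ⌈1044/404⌉ − ⌈901/404⌉ = 3 − 3 = 0
n=7: ⌈(8·143+43)/404⌉ − ⌈(7·143+43)/404⌉ = ⌈1187/404⌉ − ⌈1044/404⌉ = 3 − 3 = 0
n=8: ⌈(9·143+43)/404⌉ − ⌈(8·143+43)/404⌉ = ⌈1330/404⌉ − ⌈1187/404⌉ = 4 − 3 = 1
n=9: ⌈(10·143+43)/404⌉ − ⌈(9·143+43)/404⌉ = ⌈1473/404⌉ − ⌈1330/404⌉ = 4 − 4 = 0
n=10: ⌈(11·143+43)/404⌉ − ⌈(10·143+43)/404⌉ = ⌈1616/404⌉ − ⌈1473/404⌉ = 4 − 4 = 0
n=11: ⌈(12·143+43)/404⌉ − ⌈(11·143+43)/404⌉ = ⌈1759/404⌉ − ⌈1616/404⌉ = 5 − 4 = 1
n=12: ⌈(13·143+43)/404⌉ − ⌈(12·143+43)/404⌉ = ⌈1902/404⌉ − ⌈1759/404⌉ = 5 − 5 = 0
n=13: ⌈(14·143+43)/404⌉ − ⌈(13·143+43)/404⌉ = ⌈2045/404⌉ − ⌈1902/404⌉ = 6 − 5 = 1
n=14: ⌈(15·143+43)/404⌉ − ⌈(14·143+43)/404⌉ = ⌈2188/404⌉ − ⌈2045/404⌉ = 6 − 6 = 0
n=15: ⌈(16·143+43)/404⌉ − ⌈(15·143+43)/404⌉ = ⌈2331/404⌉ − ⌈2188/404⌉ = 6 − 6 = 0
n=16: ⌈(17·143+43)/404⌉ − ⌈(16·143+43)/404⌉ = ⌈2474/404⌉ − ⌈2331/404⌉ = 7 − 6 = 1
n=17: ⌈(18·143+43)/404⌉ − ⌈(17·143+43)/404⌉ = ⌈2617/404⌉ − ⌈2474/404⌉ = 7 − 7 = 0
n=18: ⌈(19·143+43)/404⌉ − ⌈(18·143+43)/404⌉ = ⌈2760/404⌉ − ⌈2617/404⌉ = 7 − 7 = 0
n=19: ⌈(20·143+43)/404⌉ − ⌈(19·143+43)/404⌉ = ⌈2903/404⌉ − ⌈2760/404⌉ = 8 − 7 = 1
n=20: ⌈(21·143+43)/404⌉ − ⌈(20·143+43)/404⌉ = ⌈3046/404⌉ − ⌈2903/404⌉ = 8 − 8 = 0
n=21: ⌈(22·143+43)/404⌉ − ⌈(21·143+43)/404⌉ = ⌈3189/404⌉ − ⌈3046/404⌉ = 8 − 8 = 0
n=22: ⌈(23·143+43)/404⌉ − ⌈(22·143+43)/404⌉ = ⌈3332/404⌉ − ⌈3189/404⌉ = 9 − 8 = 1
n=23: ⌈(24·143+43)/404⌉ − ⌈(23·143+43)/404⌉ = ⌈3475/404⌉ − ⌈3332/404⌉ = 9 − 9 = 0
n=24: ⌈(25·143+43)/404⌉ − ⌈(24·143+43)/404⌉ = ⌈3618/404⌉ − ⌈3475/404⌉ = 9 − 9 = 0
n=25: ⌈(26·143+43)/404⌉ − ⌈(25·143+43)/404⌉ = ⌈3761/404⌉ − ⌈3618/404⌉ = 10 − 9 = 1

00100100100101001001001001


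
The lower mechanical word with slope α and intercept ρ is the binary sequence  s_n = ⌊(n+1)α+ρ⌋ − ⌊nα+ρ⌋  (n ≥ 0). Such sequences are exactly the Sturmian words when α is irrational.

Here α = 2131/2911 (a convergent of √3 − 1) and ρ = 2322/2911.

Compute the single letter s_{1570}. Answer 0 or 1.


(n+1)α + ρ = (1571·2131 + 2322) / 2911 = 3350123/2911
nα + ρ     = (1570·2131 + 2322) / 2911 = 3347992/2911
⌊3350123/2911⌋ = 1150,  ⌊3347992/2911⌋ = 1150
s_{1570} = 1150 − 1150 = 0

0


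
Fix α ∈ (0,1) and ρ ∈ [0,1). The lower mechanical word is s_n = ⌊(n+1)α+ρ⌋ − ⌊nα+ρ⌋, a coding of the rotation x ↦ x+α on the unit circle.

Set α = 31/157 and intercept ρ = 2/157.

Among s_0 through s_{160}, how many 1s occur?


#1s = Σ_{n=0}^{160} s_n = Σ_{n=0}^{160} (⌊(n+1)α+ρ⌋ − ⌊nα+ρ⌋)
the sum telescopes: every ⌊nα+ρ⌋ with 0 < n < 161 appears once with + and once with −, leaving ⌊161α+ρ⌋ − ⌊0·α+ρ⌋
161α + ρ = (161·31 + 2) / 157 = 4993/157
ρ = 2/157
⌊4993/157⌋ = 31,  ⌊2/157⌋ = 0
#1s = 31 − 0 = 31

31


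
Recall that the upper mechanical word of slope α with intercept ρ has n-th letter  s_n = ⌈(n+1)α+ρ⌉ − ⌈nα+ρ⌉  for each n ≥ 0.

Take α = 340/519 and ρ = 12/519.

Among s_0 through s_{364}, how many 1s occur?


239

#1s = Σ_{n=0}^{364} s_n = Σ_{n=0}^{364} (⌈(n+1)α+ρ⌉ − ⌈nα+ρ⌉)
the sum telescopes: every ⌈nα+ρ⌉ with 0 < n < 365 appears once with + and once with −, leaving ⌈365α+ρ⌉ − ⌈0·α+ρ⌉
365α + ρ = (365·340 + 12) / 519 = 124112/519
ρ = 12/519
⌈124112/519⌉ = 240,  ⌈12/519⌉ = 1
#1s = 240 − 1 = 239


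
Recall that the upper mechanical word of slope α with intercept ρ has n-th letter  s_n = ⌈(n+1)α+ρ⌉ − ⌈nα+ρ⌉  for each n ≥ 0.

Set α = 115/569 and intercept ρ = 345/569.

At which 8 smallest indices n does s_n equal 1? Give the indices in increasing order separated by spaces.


n=0: ⌈460/569⌉−⌈345/569⌉ = 1−1 = 0
n=1: ⌈575/569⌉−⌈460/569⌉ = 2−1 = 1  ← one
n=2: ⌈690/569⌉−⌈575/569⌉ = 2−2 = 0
n=3: ⌈805/569⌉−⌈690/569⌉ = 2−2 = 0
n=4: ⌈920/569⌉−⌈805/569⌉ = 2−2 = 0
n=5: ⌈1035/569⌉−⌈920/569⌉ = 2−2 = 0
n=6: ⌈1150/569⌉−⌈1035/569⌉ = 3−2 = 1  ← one
n=7: ⌈1265/569⌉−⌈1150/569⌉ = 3−3 = 0
n=8: ⌈1380/569⌉−⌈1265/569⌉ = 3−3 = 0
n=9: ⌈1495/569⌉−⌈1380/569⌉ = 3−3 = 0
n=10: ⌈1610/569⌉−⌈1495/569⌉ = 3−3 = 0
n=11: ⌈1725/569⌉−⌈1610/569⌉ = 4−3 = 1  ← one
n=12: ⌈1840/569⌉−⌈1725/569⌉ = 4−4 = 0
n=13: ⌈1955/569⌉−⌈1840/569⌉ = 4−4 = 0
n=14: ⌈2070/569⌉−⌈1955/569⌉ = 4−4 = 0
n=15: ⌈2185/569⌉−⌈2070/569⌉ = 4−4 = 0
n=16: ⌈2300/569⌉−⌈2185/569⌉ = 5−4 = 1  ← one
n=17: ⌈2415/569⌉−⌈2300/569⌉ = 5−5 = 0
n=18: ⌈2530/569⌉−⌈2415/569⌉ = 5−5 = 0
n=19: ⌈2645/569⌉−⌈2530/569⌉ = 5−5 = 0
n=20: ⌈2760/569⌉−⌈2645/569⌉ = 5−5 = 0
n=21: ⌈2875/569⌉−⌈2760/569⌉ = 6−5 = 1  ← one
n=22: ⌈2990/569⌉−⌈2875/569⌉ = 6−6 = 0
n=23: ⌈3105/569⌉−⌈2990/569⌉ = 6−6 = 0
n=24: ⌈3220/569⌉−⌈3105/569⌉ = 6−6 = 0
n=25: ⌈3335/569⌉−⌈3220/569⌉ = 6−6 = 0
n=26: ⌈3450/569⌉−⌈3335/569⌉ = 7−6 = 1  ← one
n=27: ⌈3565/569⌉−⌈3450/569⌉ = 7−7 = 0
n=28: ⌈3680/569⌉−⌈3565/569⌉ = 7−7 = 0
n=29: ⌈3795/569⌉−⌈3680/569⌉ = 7−7 = 0
n=30: ⌈3910/569⌉−⌈3795/569⌉ = 7−7 = 0
n=31: ⌈4025/569⌉−⌈3910/569⌉ = 8−7 = 1  ← one
n=32: ⌈4140/569⌉−⌈4025/569⌉ = 8−8 = 0
n=33: ⌈4255/569⌉−⌈4140/569⌉ = 8−8 = 0
n=34: ⌈4370/569⌉−⌈4255/569⌉ = 8−8 = 0
n=35: ⌈4485/569⌉−⌈4370/569⌉ = 8−8 = 0
n=36: ⌈4600/569⌉−⌈4485/569⌉ = 9−8 = 1  ← one
positions of the first 8 ones: 1 6 11 16 21 26 31 36

1 6 11 16 21 26 31 36


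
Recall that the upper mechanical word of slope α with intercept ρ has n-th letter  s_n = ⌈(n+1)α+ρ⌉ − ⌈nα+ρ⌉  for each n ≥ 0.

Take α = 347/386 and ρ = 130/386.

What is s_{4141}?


1

(n+1)α + ρ = (4142·347 + 130) / 386 = 1437404/386
nα + ρ     = (4141·347 + 130) / 386 = 1437057/386
⌈1437404/386⌉ = 3724,  ⌈1437057/386⌉ = 3723
s_{4141} = 3724 − 3723 = 1


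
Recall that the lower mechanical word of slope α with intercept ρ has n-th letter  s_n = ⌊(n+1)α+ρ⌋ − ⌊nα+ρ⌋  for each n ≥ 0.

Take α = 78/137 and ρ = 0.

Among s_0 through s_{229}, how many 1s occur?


130

#1s = Σ_{n=0}^{229} s_n = Σ_{n=0}^{229} (⌊(n+1)α+ρ⌋ − ⌊nα+ρ⌋)
the sum telescopes: every ⌊nα+ρ⌋ with 0 < n < 230 appears once with + and once with −, leaving ⌊230α+ρ⌋ − ⌊0·α+ρ⌋
230α + ρ = (230·78) / 137 = 17940/137
ρ = 0/137
⌊17940/137⌋ = 130,  ⌊0/137⌋ = 0
#1s = 130 − 0 = 130


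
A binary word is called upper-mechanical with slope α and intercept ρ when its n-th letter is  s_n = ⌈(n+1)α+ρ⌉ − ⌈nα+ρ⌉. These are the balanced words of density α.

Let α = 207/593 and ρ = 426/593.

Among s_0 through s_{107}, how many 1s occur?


#1s = Σ_{n=0}^{107} s_n = Σ_{n=0}^{107} (⌈(n+1)α+ρ⌉ − ⌈nα+ρ⌉)
the sum telescopes: every ⌈nα+ρ⌉ with 0 < n < 108 appears once with + and once with −, leaving ⌈108α+ρ⌉ − ⌈0·α+ρ⌉
108α + ρ = (108·207 + 426) / 593 = 22782/593
ρ = 426/593
⌈22782/593⌉ = 39,  ⌈426/593⌉ = 1
#1s = 39 − 1 = 38

38


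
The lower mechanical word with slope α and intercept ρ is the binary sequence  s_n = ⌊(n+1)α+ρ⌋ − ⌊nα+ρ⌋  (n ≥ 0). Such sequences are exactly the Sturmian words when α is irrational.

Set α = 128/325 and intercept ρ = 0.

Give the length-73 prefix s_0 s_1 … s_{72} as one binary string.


0010010100101001010010100101001001010010100101001010010100101001001010010

n=0: ⌊(1·128)/325⌋ − ⌊(0·128)/325⌋ = ⌊128/325⌋ − ⌊0/325⌋ = 0 − 0 = 0
n=1: ⌊(2·128)/325⌋ − ⌊(1·128)/325⌋ = ⌊256/325⌋ − ⌊128/325⌋ = 0 − 0 = 0
n=2: ⌊(3·128)/325⌋ − ⌊(2·128)/325⌋ = ⌊384/325⌋ − ⌊256/325⌋ = 1 − 0 = 1
n=3: ⌊(4·128)/325⌋ − ⌊(3·128)/325⌋ = ⌊512/325⌋ − ⌊384/325⌋ = 1 − 1 = 0
n=4: ⌊(5·128)/325⌋ − ⌊(4·128)/325⌋ = ⌊640/325⌋ − ⌊512/325⌋ = 1 − 1 = 0
n=5: ⌊(6·128)/325⌋ − ⌊(5·128)/325⌋ = ⌊768/325⌋ − ⌊640/325⌋ = 2 − 1 = 1
n=6: ⌊(7·128)/325⌋ − ⌊(6·128)/325⌋ = ⌊896/325⌋ − ⌊768/325⌋ = 2 − 2 = 0
n=7: ⌊(8·128)/325⌋ − ⌊(7·128)/325⌋ = ⌊1024/325⌋ − ⌊896/325⌋ = 3 − 2 = 1
n=8: ⌊(9·128)/325⌋ − ⌊(8·128)/325⌋ = ⌊1152/325⌋ − ⌊1024/325⌋ = 3 − 3 = 0
n=9: ⌊(10·128)/325⌋ − ⌊(9·128)/325⌋ = ⌊1280/325⌋ − ⌊1152/325⌋ = 3 − 3 = 0
n=10: ⌊(11·128)/325⌋ − ⌊(10·128)/325⌋ = ⌊1408/325⌋ − ⌊1280/325⌋ = 4 − 3 = 1
n=11: ⌊(12·128)/325⌋ − ⌊(11·128)/325⌋ = ⌊1536/325⌋ − ⌊1408/325⌋ = 4 − 4 = 0
n=12: ⌊(13·128)/325⌋ − ⌊(12·128)/325⌋ = ⌊1664/325⌋ − ⌊1536/325⌋ = 5 − 4 = 1
n=13: ⌊(14·128)/325⌋ − ⌊(13·128)/325⌋ = ⌊1792/325⌋ − ⌊1664/325⌋ = 5 − 5 = 0
n=14: ⌊(15·128)/325⌋ − ⌊(14·128)/325⌋ = ⌊1920/325⌋ − ⌊1792/325⌋ = 5 − 5 = 0
n=15: ⌊(16·128)/325⌋ − ⌊(15·128)/325⌋ = ⌊2048/325⌋ − ⌊1920/325⌋ = 6 − 5 = 1
n=16: ⌊(17·128)/325⌋ − ⌊(16·128)/325⌋ = ⌊2176/325⌋ − ⌊2048/325⌋ = 6 − 6 = 0
n=17: ⌊(18·128)/325⌋ − ⌊(17·128)/325⌋ = ⌊2304/325⌋ − ⌊2176/325⌋ = 7 − 6 = 1
n=18: ⌊(19·128)/325⌋ − ⌊(18·128)/325⌋ = ⌊2432/325⌋ − ⌊2304/325⌋ = 7 − 7 = 0
n=19: ⌊(20·128)/325⌋ − ⌊(19·128)/325⌋ = ⌊2560/325⌋ − ⌊2432/325⌋ = 7 − 7 = 0
n=20: ⌊(21·128)/325⌋ − ⌊(20·128)/325⌋ = ⌊2688/325⌋ − ⌊2560/325⌋ = 8 − 7 = 1
n=21: ⌊(22·128)/325⌋ − ⌊(21·128)/325⌋ = ⌊2816/325⌋ − ⌊2688/325⌋ = 8 − 8 = 0
n=22: ⌊(23·128)/325⌋ − ⌊(22·128)/325⌋ = ⌊2944/325⌋ − ⌊2816/325⌋ = 9 − 8 = 1
n=23: ⌊(24·128)/325⌋ − ⌊(23·128)/325⌋ = ⌊3072/325⌋ − ⌊2944/325⌋ = 9 − 9 = 0
n=24: ⌊(25·128)/325⌋ − ⌊(24·128)/325⌋ = ⌊3200/325⌋ − ⌊3072/325⌋ = 9 − 9 = 0
n=25: ⌊(26·128)/325⌋ − ⌊(25·128)/325⌋ = ⌊3328/325⌋ − ⌊3200/325⌋ = 10 − 9 = 1
n=26: ⌊(27·128)/325⌋ − ⌊(26·128)/325⌋ = ⌊3456/325⌋ − ⌊3328/325⌋ = 10 − 10 = 0
n=27: ⌊(28·128)/325⌋ − ⌊(27·128)/325⌋ = ⌊3584/325⌋ − ⌊3456/325⌋ = 11 − 10 = 1
n=28: ⌊(29·128)/325⌋ − ⌊(28·128)/325⌋ = ⌊3712/325⌋ − ⌊3584/325⌋ = 11 − 11 = 0
n=29: ⌊(30·128)/325⌋ − ⌊(29·128)/325⌋ = ⌊3840/325⌋ − ⌊3712/325⌋ = 11 − 11 = 0
n=30: ⌊(31·128)/325⌋ − ⌊(30·128)/325⌋ = ⌊3968/325⌋ − ⌊3840/325⌋ = 12 − 11 = 1
n=31: ⌊(32·128)/325⌋ − ⌊(31·128)/325⌋ = ⌊4096/325⌋ − ⌊3968/325⌋ = 12 − 12 = 0
n=32: ⌊(33·128)/325⌋ − ⌊(32·128)/325⌋ = ⌊4224/325⌋ − ⌊4096/325⌋ = 12 − 12 = 0
n=33: ⌊(34·128)/325⌋ − ⌊(33·128)/325⌋ = ⌊4352/325⌋ − ⌊4224/325⌋ = 13 − 12 = 1
n=34: ⌊(35·128)/325⌋ − ⌊(34·128)/325⌋ = ⌊4480/325⌋ − ⌊4352/325⌋ = 13 − 13 = 0
n=35: ⌊(36·128)/325⌋ − ⌊(35·128)/325⌋ = ⌊4608/325⌋ − ⌊4480/325⌋ = 14 − 13 = 1
n=36: ⌊(37·128)/325⌋ − ⌊(36·128)/325⌋ = ⌊4736/325⌋ − ⌊4608/325⌋ = 14 − 14 = 0
n=37: ⌊(38·128)/325⌋ − ⌊(37·128)/325⌋ = ⌊4864/325⌋ − ⌊4736/325⌋ = 14 − 14 = 0
n=38: ⌊(39·128)/325⌋ − ⌊(38·128)/325⌋ = ⌊4992/325⌋ − ⌊4864/325⌋ = 15 − 14 = 1
n=39: ⌊(40·128)/325⌋ − ⌊(39·128)/325⌋ = ⌊5120/325⌋ − ⌊4992/325⌋ = 15 − 15 = 0
n=40: ⌊(41·128)/325⌋ − ⌊(40·128)/325⌋ = ⌊5248/325⌋ − ⌊5120/325⌋ = 16 − 15 = 1
n=41: ⌊(42·128)/325⌋ − ⌊(41·128)/325⌋ = ⌊5376/325⌋ − ⌊5248/325⌋ = 16 − 16 = 0
n=42: ⌊(43·128)/325⌋ − ⌊(42·128)/325⌋ = ⌊5504/325⌋ − ⌊5376/325⌋ = 16 − 16 = 0
n=43: ⌊(44·128)/325⌋ − ⌊(43·128)/325⌋ = ⌊5632/325⌋ − ⌊5504/325⌋ = 17 − 16 = 1
n=44: ⌊(45·128)/325⌋ − ⌊(44·128)/325⌋ = ⌊5760/325⌋ − ⌊5632/325⌋ = 17 − 17 = 0
n=45: ⌊(46·128)/325⌋ − ⌊(45·128)/325⌋ = ⌊5888/325⌋ − ⌊5760/325⌋ = 18 − 17 = 1
n=46: ⌊(47·128)/325⌋ − ⌊(46·128)/325⌋ = ⌊6016/325⌋ − ⌊5888/325⌋ = 18 − 18 = 0
n=47: ⌊(48·128)/325⌋ − ⌊(47·128)/325⌋ = ⌊6144/325⌋ − ⌊6016/325⌋ = 18 − 18 = 0
n=48: ⌊(49·128)/325⌋ − ⌊(48·128)/325⌋ = ⌊6272/325⌋ − ⌊6144/325⌋ = 19 − 18 = 1
n=49: ⌊(50·128)/325⌋ − ⌊(49·128)/325⌋ = ⌊6400/325⌋ − ⌊6272/325⌋ = 19 − 19 = 0
n=50: ⌊(51·128)/325⌋ − ⌊(50·128)/325⌋ = ⌊6528/325⌋ − ⌊6400/325⌋ = 20 − 19 = 1
n=51: ⌊(52·128)/325⌋ − ⌊(51·128)/325⌋ = ⌊6656/325⌋ − ⌊6528/325⌋ = 20 − 20 = 0
n=52: ⌊(53·128)/325⌋ − ⌊(52·128)/325⌋ = ⌊6784/325⌋ − ⌊6656/325⌋ = 20 − 20 = 0
n=53: ⌊(54·128)/325⌋ − ⌊(53·128)/325⌋ = ⌊6912/325⌋ − ⌊6784/325⌋ = 21 − 20 = 1
n=54: ⌊(55·128)/325⌋ − ⌊(54·128)/325⌋ = ⌊7040/325⌋ − ⌊6912/325⌋ = 21 − 21 = 0
n=55: ⌊(56·128)/325⌋ − ⌊(55·128)/325⌋ = ⌊7168/325⌋ − ⌊7040/325⌋ = 22 − 21 = 1
n=56: ⌊(57·128)/325⌋ − ⌊(56·128)/325⌋ = ⌊7296/325⌋ − ⌊7168/325⌋ = 22 − 22 = 0
n=57: ⌊(58·128)/325⌋ − ⌊(57·128)/325⌋ = ⌊7424/325⌋ − ⌊7296/325⌋ = 22 − 22 = 0
n=58: ⌊(59·128)/325⌋ − ⌊(58·128)/325⌋ = ⌊7552/325⌋ − ⌊7424/325⌋ = 23 − 22 = 1
n=59: ⌊(60·128)/325⌋ − ⌊(59·128)/325⌋ = ⌊7680/325⌋ − ⌊7552/325⌋ = 23 − 23 = 0
n=60: ⌊(61·128)/325⌋ − ⌊(60·128)/325⌋ = ⌊7808/325⌋ − ⌊7680/325⌋ = 24 − 23 = 1
n=61: ⌊(62·128)/325⌋ − ⌊(61·128)/325⌋ = ⌊7936/325⌋ − ⌊7808/325⌋ = 24 − 24 = 0
n=62: ⌊(63·128)/325⌋ − ⌊(62·128)/325⌋ = ⌊8064/325⌋ − ⌊7936/325⌋ = 24 − 24 = 0
n=63: ⌊(64·128)/325⌋ − ⌊(63·128)/325⌋ = ⌊8192/325⌋ − ⌊8064/325⌋ = 25 − 24 = 1
n=64: ⌊(65·128)/325⌋ − ⌊(64·128)/325⌋ = ⌊8320/325⌋ − ⌊8192/325⌋ = 25 − 25 = 0
n=65: ⌊(66·128)/325⌋ − ⌊(65·128)/325⌋ = ⌊8448/325⌋ − ⌊8320/325⌋ = 25 − 25 = 0
n=66: ⌊(67·128)/325⌋ − ⌊(66·128)/325⌋ = ⌊8576/325⌋ − ⌊8448/325⌋ = 26 − 25 = 1
n=67: ⌊(68·128)/325⌋ − ⌊(67·128)/325⌋ = ⌊8704/325⌋ − ⌊8576/325⌋ = 26 − 26 = 0
n=68: ⌊(69·128)/325⌋ − ⌊(68·128)/325⌋ = ⌊8832/325⌋ − ⌊8704/325⌋ = 27 − 26 = 1
n=69: ⌊(70·128)/325⌋ − ⌊(69·128)/325⌋ = ⌊8960/325⌋ − ⌊8832/325⌋ = 27 − 27 = 0
n=70: ⌊(71·128)/325⌋ − ⌊(70·128)/325⌋ = ⌊9088/325⌋ − ⌊8960/325⌋ = 27 − 27 = 0
n=71: ⌊(72·128)/325⌋ − ⌊(71·128)/325⌋ = ⌊9216/325⌋ − ⌊9088/325⌋ = 28 − 27 = 1
n=72: ⌊(73·128)/325⌋ − ⌊(72·128)/325⌋ = ⌊9344/325⌋ − ⌊9216/325⌋ = 28 − 28 = 0


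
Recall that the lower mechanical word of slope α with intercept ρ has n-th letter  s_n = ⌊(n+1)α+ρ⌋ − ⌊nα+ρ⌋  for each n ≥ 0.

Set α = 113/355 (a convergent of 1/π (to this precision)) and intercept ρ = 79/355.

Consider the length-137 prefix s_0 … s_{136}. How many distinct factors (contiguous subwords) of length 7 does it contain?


8

t_n = ⌊(n·113+79)/355⌋ for n = 0 … 137:
  n=0…9: ⌊79/355⌋=0 ⌊192/355⌋=0 ⌊305/355⌋=0 ⌊418/355⌋=1 ⌊531/355⌋=1 ⌊644/355⌋=1 ⌊757/355⌋=2 ⌊870/355⌋=2 ⌊983/355⌋=2 ⌊1096/355⌋=3
  n=10…19: ⌊1209/355⌋=3 ⌊1322/355⌋=3 ⌊1435/355⌋=4 ⌊1548/355⌋=4 ⌊1661/355⌋=4 ⌊1774/355⌋=4 ⌊1887/355⌋=5 ⌊2000/355⌋=5 ⌊2113/355⌋=5 ⌊2226/355⌋=6
  n=20…29: ⌊2339/355⌋=6 ⌊2452/355⌋=6 ⌊2565/355⌋=7 ⌊2678/355⌋=7 ⌊2791/355⌋=7 ⌊2904/355⌋=8 ⌊3017/355⌋=8 ⌊3130/355⌋=8 ⌊3243/355⌋=9 ⌊3356/355⌋=9
  n=30…39: ⌊3469/355⌋=9 ⌊3582/355⌋=10 ⌊3695/355⌋=10 ⌊3808/355⌋=10 ⌊3921/355⌋=11 ⌊4034/355⌋=11 ⌊4147/355⌋=11 ⌊4260/355⌋=12 ⌊4373/355⌋=12 ⌊4486/355⌋=12
  n=40…49: ⌊4599/355⌋=12 ⌊4712/355⌋=13 ⌊4825/355⌋=13 ⌊4938/355⌋=13 ⌊5051/355⌋=14 ⌊5164/355⌋=14 ⌊5277/355⌋=14 ⌊5390/355⌋=15 ⌊5503/355⌋=15 ⌊5616/355⌋=15
  n=50…59: ⌊5729/355⌋=16 ⌊5842/355⌋=16 ⌊5955/355⌋=16 ⌊6068/355⌋=17 ⌊6181/355⌋=17 ⌊6294/355⌋=17 ⌊6407/355⌋=18 ⌊6520/355⌋=18 ⌊6633/355⌋=18 ⌊6746/355⌋=19
  n=60…69: ⌊6859/355⌋=19 ⌊6972/355⌋=19 ⌊7085/355⌋=19 ⌊7198/355⌋=20 ⌊7311/355⌋=20 ⌊7424/355⌋=20 ⌊7537/355⌋=21 ⌊7650/355⌋=21 ⌊7763/355⌋=21 ⌊7876/355⌋=22
  n=70…79: ⌊7989/355⌋=22 ⌊8102/355⌋=22 ⌊8215/355⌋=23 ⌊8328/355⌋=23 ⌊8441/355⌋=23 ⌊8554/355⌋=24 ⌊8667/355⌋=24 ⌊8780/355⌋=24 ⌊8893/355⌋=25 ⌊9006/355⌋=25
  n=80…89: ⌊9119/355⌋=25 ⌊9232/355⌋=26 ⌊9345/355⌋=26 ⌊9458/355⌋=26 ⌊9571/355⌋=26 ⌊9684/355⌋=27 ⌊9797/355⌋=27 ⌊9910/355⌋=27 ⌊10023/355⌋=28 ⌊10136/355⌋=28
  n=90…99: ⌊10249/355⌋=28 ⌊10362/355⌋=29 ⌊10475/355⌋=29 ⌊10588/355⌋=29 ⌊10701/355⌋=30 ⌊10814/355⌋=30 ⌊10927/355⌋=30 ⌊11040/355⌋=31 ⌊11153/355⌋=31 ⌊11266/355⌋=31
  n=100…109: ⌊11379/355⌋=32 ⌊11492/355⌋=32 ⌊11605/355⌋=32 ⌊11718/355⌋=33 ⌊11831/355⌋=33 ⌊11944/355⌋=33 ⌊12057/355⌋=33 ⌊12170/355⌋=34 ⌊12283/355⌋=34 ⌊12396/355⌋=34
  n=110…119: ⌊12509/355⌋=35 ⌊12622/355⌋=35 ⌊12735/355⌋=35 ⌊12848/355⌋=36 ⌊12961/355⌋=36 ⌊13074/355⌋=36 ⌊13187/355⌋=37 ⌊13300/355⌋=37 ⌊13413/355⌋=37 ⌊13526/355⌋=38
  n=120…129: ⌊13639/355⌋=38 ⌊13752/355⌋=38 ⌊13865/355⌋=39 ⌊13978/355⌋=39 ⌊14091/355⌋=39 ⌊14204/355⌋=40 ⌊14317/355⌋=40 ⌊14430/355⌋=40 ⌊14543/355⌋=40 ⌊14656/355⌋=41
  n=130…137: ⌊14769/355⌋=41 ⌊14882/355⌋=41 ⌊14995/355⌋=42 ⌊15108/355⌋=42 ⌊15221/355⌋=42 ⌊15334/355⌋=43 ⌊15447/355⌋=43 ⌊15560/355⌋=43
s_n = t_(n+1) − t_n for n = 0 … 136 gives
prefix = 00100100100100010010010010010010010010001001001001001001001000100100100100100100100010010010010010010010001001001001001001001000100100100
slide a length-7 window over [0..6] … [130..136] (131 windows); first occurrence of each distinct factor:
  [  0..  6] 0010010
  [  1..  7] 0100100
  [  2..  8] 1001001
  [  8.. 14] 1001000
  [  9.. 15] 0010001
  [ 10.. 16] 0100010
  [ 11.. 17] 1000100
  [ 12.. 18] 0001001
  (the other 123 windows repeat one of these)
distinct factors: {0001001, 0010001, 0010010, 0100010, 0100100, 1000100, 1001000, 1001001}
count = 8  (Sturmian bound for length 7 is 8)
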